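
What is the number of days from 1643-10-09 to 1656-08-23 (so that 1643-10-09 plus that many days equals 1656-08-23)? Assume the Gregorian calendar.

Oct 9, 1643 → Oct 9, 1644: 366 days (Feb 29, 1644 is in that span).
Oct 9, 1644 → Oct 9, 1645: 365 days.
Oct 9, 1645 → Oct 9, 1646: 365 days.
Oct 9, 1646 → Oct 9, 1647: 365 days.
Oct 9, 1647 → Oct 9, 1648: 366 days (Feb 29, 1648 is in that span).
Oct 9, 1648 → Oct 9, 1649: 365 days.
Oct 9, 1649 → Oct 9, 1650: 365 days.
Oct 9, 1650 → Oct 9, 1651: 365 days.
Oct 9, 1651 → Oct 9, 1652: 366 days (Feb 29, 1652 is in that span).
Oct 9, 1652 → Oct 9, 1653: 365 days.
Oct 9, 1653 → Oct 9, 1654: 365 days.
Oct 9, 1654 → Oct 9, 1655: 365 days.
Oct 9, 1655 → Nov 9, 1655: 31 days (October has 31).
Nov 9, 1655 → Dec 9, 1655: 30 days (November has 30).
Dec 9, 1655 → Jan 9, 1656: 31 days (December has 31).
Jan 9, 1656 → Feb 9, 1656: 31 days (January has 31).
Feb 9, 1656 → Mar 9, 1656: 29 days (February has 29).
Mar 9, 1656 → Apr 9, 1656: 31 days (March has 31).
Apr 9, 1656 → May 9, 1656: 30 days (April has 30).
May 9, 1656 → Jun 9, 1656: 31 days (May has 31).
Jun 9, 1656 → Jul 9, 1656: 30 days (June has 30).
Jul 9, 1656 → Aug 9, 1656: 31 days (July has 31).
Aug 9, 1656 → Aug 23, 1656: 14 days.
Total: 4702 days.

4702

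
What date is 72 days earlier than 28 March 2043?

−28 → Feb 28, 2043 (end of Feb, 28 days; 44 left).
−28 → Jan 31, 2043 (end of Jan, 31 days; 16 left).
−16 → Jan 15, 2043.

January 15, 2043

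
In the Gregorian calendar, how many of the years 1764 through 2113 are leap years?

85

Multiples of 4 in [1764,2113]: 88.
Of those, multiples of 100: 4 (not leap unless ÷400).
Multiples of 400: 1.
Leap years = 88 − 4 + 1 = 85.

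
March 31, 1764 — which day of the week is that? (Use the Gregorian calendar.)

Saturday

Doomsday rule: the anchor day for the 1700s is Sunday. For year 64: 64÷12 = 5 r 4, and 4÷4 = 1, so 5+4+1 = 10.
Sunday + 10 ≡ Wednesday — that's 1764's doomsday.
In March the doomsday date is Mar 14.
Mar 31 is 17 days after Mar 14; 17 mod 7 = 3, so Wednesday + 3 = Saturday.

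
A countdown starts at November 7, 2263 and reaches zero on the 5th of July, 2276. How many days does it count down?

4624

Nov 7, 2263 → Nov 7, 2264: 366 days (Feb 29, 2264 is in that span).
Nov 7, 2264 → Nov 7, 2265: 365 days.
Nov 7, 2265 → Nov 7, 2266: 365 days.
Nov 7, 2266 → Nov 7, 2267: 365 days.
Nov 7, 2267 → Nov 7, 2268: 366 days (Feb 29, 2268 is in that span).
Nov 7, 2268 → Nov 7, 2269: 365 days.
Nov 7, 2269 → Nov 7, 2270: 365 days.
Nov 7, 2270 → Nov 7, 2271: 365 days.
Nov 7, 2271 → Nov 7, 2272: 366 days (Feb 29, 2272 is in that span).
Nov 7, 2272 → Nov 7, 2273: 365 days.
Nov 7, 2273 → Nov 7, 2274: 365 days.
Nov 7, 2274 → Nov 7, 2275: 365 days.
Nov 7, 2275 → Dec 7, 2275: 30 days (November has 30).
Dec 7, 2275 → Jan 7, 2276: 31 days (December has 31).
Jan 7, 2276 → Feb 7, 2276: 31 days (January has 31).
Feb 7, 2276 → Mar 7, 2276: 29 days (February has 29).
Mar 7, 2276 → Apr 7, 2276: 31 days (March has 31).
Apr 7, 2276 → May 7, 2276: 30 days (April has 30).
May 7, 2276 → Jun 7, 2276: 31 days (May has 31).
Jun 7, 2276 → Jul 5, 2276: 28 days.
Total: 4624 days.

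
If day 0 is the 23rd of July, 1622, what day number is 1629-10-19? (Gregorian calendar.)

Jul 23, 1622 → Jul 23, 1623: 365 days.
Jul 23, 1623 → Jul 23, 1624: 366 days (Feb 29, 1624 is in that span).
Jul 23, 1624 → Jul 23, 1625: 365 days.
Jul 23, 1625 → Jul 23, 1626: 365 days.
Jul 23, 1626 → Jul 23, 1627: 365 days.
Jul 23, 1627 → Jul 23, 1628: 366 days (Feb 29, 1628 is in that span).
Jul 23, 1628 → Jul 23, 1629: 365 days.
Jul 23, 1629 → Aug 23, 1629: 31 days (July has 31).
Aug 23, 1629 → Sep 23, 1629: 31 days (August has 31).
Sep 23, 1629 → Oct 19, 1629: 26 days.
Total: 2645 days.

2645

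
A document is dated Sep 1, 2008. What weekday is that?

Doomsday rule: the anchor day for the 2000s is Tuesday. For year 08: 8÷12 = 0 r 8, and 8÷4 = 2, so 0+8+2 = 10.
Tuesday + 10 ≡ Friday — that's 2008's doomsday.
In September the doomsday date is Sep 5.
Sep 1 is 4 days before Sep 5; 4 mod 7 = 4, so Friday − 4 = Monday.

Monday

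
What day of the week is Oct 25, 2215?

Wednesday

Doomsday rule: the anchor day for the 2200s is Friday. For year 15: 15÷12 = 1 r 3, and 3÷4 = 0, so 1+3+0 = 4.
Friday + 4 ≡ Tuesday — that's 2215's doomsday.
In October the doomsday date is Oct 10.
Oct 25 is 15 days after Oct 10; 15 mod 7 = 1, so Tuesday + 1 = Wednesday.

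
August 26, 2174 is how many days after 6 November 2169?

1754

Nov 6, 2169 → Nov 6, 2170: 365 days.
Nov 6, 2170 → Nov 6, 2171: 365 days.
Nov 6, 2171 → Nov 6, 2172: 366 days (Feb 29, 2172 is in that span).
Nov 6, 2172 → Nov 6, 2173: 365 days.
Nov 6, 2173 → Dec 6, 2173: 30 days (November has 30).
Dec 6, 2173 → Jan 6, 2174: 31 days (December has 31).
Jan 6, 2174 → Feb 6, 2174: 31 days (January has 31).
Feb 6, 2174 → Mar 6, 2174: 28 days (February has 28).
Mar 6, 2174 → Apr 6, 2174: 31 days (March has 31).
Apr 6, 2174 → May 6, 2174: 30 days (April has 30).
May 6, 2174 → Jun 6, 2174: 31 days (May has 31).
Jun 6, 2174 → Jul 6, 2174: 30 days (June has 30).
Jul 6, 2174 → Aug 6, 2174: 31 days (July has 31).
Aug 6, 2174 → Aug 26, 2174: 20 days.
Total: 1754 days.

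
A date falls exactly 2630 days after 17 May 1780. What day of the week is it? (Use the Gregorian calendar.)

May 17, 1780 is a Wednesday.
2630 mod 7 = 5, so 2630 days after a Wednesday is Wednesday + 5 = Monday.

Monday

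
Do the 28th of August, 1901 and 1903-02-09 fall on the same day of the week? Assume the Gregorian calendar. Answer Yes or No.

From Aug 28, 1901 to Feb 9, 1903 is 530 days.
530 mod 7 = 5, so they are different weekdays.
(Aug 28, 1901 is a Wednesday; Feb 9, 1903 is a Monday.)

No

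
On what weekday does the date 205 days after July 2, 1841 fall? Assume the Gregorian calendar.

First find the weekday of Jul 2, 1841. Doomsday rule: the anchor day for the 1800s is Friday. For year 41: 41÷12 = 3 r 5, and 5÷4 = 1, so 3+5+1 = 9.
Friday + 9 ≡ Sunday — that's 1841's doomsday.
In July the doomsday date is Jul 11.
Jul 2 is 9 days before Jul 11; 9 mod 7 = 2, so Sunday − 2 = Friday.
205 mod 7 = 2, so 205 days after a Friday is Friday + 2 = Sunday.

Sunday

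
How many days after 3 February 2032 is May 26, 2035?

Feb 3, 2032 → Feb 3, 2033: 366 days (Feb 29, 2032 is in that span).
Feb 3, 2033 → Feb 3, 2034: 365 days.
Feb 3, 2034 → Feb 3, 2035: 365 days.
Feb 3, 2035 → Mar 3, 2035: 28 days (February has 28).
Mar 3, 2035 → Apr 3, 2035: 31 days (March has 31).
Apr 3, 2035 → May 3, 2035: 30 days (April has 30).
May 3, 2035 → May 26, 2035: 23 days.
Total: 1208 days.

1208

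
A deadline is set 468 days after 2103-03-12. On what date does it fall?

+366 (one year; includes Feb 29, 2104) → Mar 12, 2104 (102 left).
Mar has 31 days: +20 → Apr 1, 2104 (82 left).
Apr has 30 days: +30 → May 1, 2104 (52 left).
May has 31 days: +31 → Jun 1, 2104 (21 left).
+21 → Jun 22, 2104.

June 22, 2104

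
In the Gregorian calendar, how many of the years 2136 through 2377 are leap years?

Multiples of 4 in [2136,2377]: 61.
Of those, multiples of 100: 2 (not leap unless ÷400).
Multiples of 400: 0.
Leap years = 61 − 2 + 0 = 59.

59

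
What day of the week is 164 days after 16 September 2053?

First find the weekday of Sep 16, 2053. Doomsday rule: the anchor day for the 2000s is Tuesday. For year 53: 53÷12 = 4 r 5, and 5÷4 = 1, so 4+5+1 = 10.
Tuesday + 10 ≡ Friday — that's 2053's doomsday.
In September the doomsday date is Sep 5.
Sep 16 is 11 days after Sep 5; 11 mod 7 = 4, so Friday + 4 = Tuesday.
164 mod 7 = 3, so 164 days after a Tuesday is Tuesday + 3 = Friday.

Friday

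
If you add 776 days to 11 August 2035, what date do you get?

September 25, 2037

+366 (one year; includes Feb 29, 2036) → Aug 11, 2036 (410 left).
+365 (one year) → Aug 11, 2037 (45 left).
Aug has 31 days: +21 → Sep 1, 2037 (24 left).
+24 → Sep 25, 2037.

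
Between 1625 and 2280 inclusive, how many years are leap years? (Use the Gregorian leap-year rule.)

159

Multiples of 4 in [1625,2280]: 164.
Of those, multiples of 100: 6 (not leap unless ÷400).
Multiples of 400: 1.
Leap years = 164 − 6 + 1 = 159.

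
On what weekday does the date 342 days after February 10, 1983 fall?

Wednesday

Feb 10, 1983 is a Thursday.
342 mod 7 = 6, so 342 days after a Thursday is Thursday + 6 = Wednesday.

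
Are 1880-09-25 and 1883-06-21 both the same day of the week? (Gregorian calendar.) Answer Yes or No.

From Sep 25, 1880 to Jun 21, 1883 is 999 days.
999 mod 7 = 5, so they are different weekdays.
(Sep 25, 1880 is a Saturday; Jun 21, 1883 is a Thursday.)

No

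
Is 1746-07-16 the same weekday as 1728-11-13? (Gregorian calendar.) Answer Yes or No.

From Nov 13, 1728 to Jul 16, 1746 is 6454 days.
6454 mod 7 = 0, so they are the same weekday.
(Nov 13, 1728 is a Saturday; Jul 16, 1746 is a Saturday.)

Yes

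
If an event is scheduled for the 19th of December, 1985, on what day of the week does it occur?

Thursday

Doomsday rule: the anchor day for the 1900s is Wednesday. For year 85: 85÷12 = 7 r 1, and 1÷4 = 0, so 7+1+0 = 8.
Wednesday + 8 ≡ Thursday — that's 1985's doomsday.
In December the doomsday date is Dec 12.
Dec 19 is 7 days after Dec 12; 7 mod 7 = 0, so Thursday + 0 = Thursday.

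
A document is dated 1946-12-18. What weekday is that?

Doomsday rule: the anchor day for the 1900s is Wednesday. For year 46: 46÷12 = 3 r 10, and 10÷4 = 2, so 3+10+2 = 15.
Wednesday + 15 ≡ Thursday — that's 1946's doomsday.
In December the doomsday date is Dec 12.
Dec 18 is 6 days after Dec 12; 6 mod 7 = 6, so Thursday + 6 = Wednesday.

Wednesday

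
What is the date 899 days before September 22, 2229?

April 7, 2227

−365 (one year) → Sep 22, 2228 (534 left).
−366 (one year; includes Feb 29, 2228) → Sep 22, 2227 (168 left).
−22 → Aug 31, 2227 (end of Aug, 31 days; 146 left).
−31 → Jul 31, 2227 (end of Jul, 31 days; 115 left).
−31 → Jun 30, 2227 (end of Jun, 30 days; 84 left).
−30 → May 31, 2227 (end of May, 31 days; 54 left).
−31 → Apr 30, 2227 (end of Apr, 30 days; 23 left).
−23 → Apr 7, 2227.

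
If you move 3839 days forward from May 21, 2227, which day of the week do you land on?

First find the weekday of May 21, 2227. Doomsday rule: the anchor day for the 2200s is Friday. For year 27: 27÷12 = 2 r 3, and 3÷4 = 0, so 2+3+0 = 5.
Friday + 5 ≡ Wednesday — that's 2227's doomsday.
In May the doomsday date is May 9.
May 21 is 12 days after May 9; 12 mod 7 = 5, so Wednesday + 5 = Monday.
3839 mod 7 = 3, so 3839 days after a Monday is Monday + 3 = Thursday.

Thursday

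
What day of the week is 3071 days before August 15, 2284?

Aug 15, 2284 is a Friday.
3071 mod 7 = 5, so 3071 days before a Friday is Friday − 5 = Sunday.

Sunday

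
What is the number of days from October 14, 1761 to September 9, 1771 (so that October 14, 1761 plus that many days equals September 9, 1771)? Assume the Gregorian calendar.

3617

Oct 14, 1761 → Oct 14, 1762: 365 days.
Oct 14, 1762 → Oct 14, 1763: 365 days.
Oct 14, 1763 → Oct 14, 1764: 366 days (Feb 29, 1764 is in that span).
Oct 14, 1764 → Oct 14, 1765: 365 days.
Oct 14, 1765 → Oct 14, 1766: 365 days.
Oct 14, 1766 → Oct 14, 1767: 365 days.
Oct 14, 1767 → Oct 14, 1768: 366 days (Feb 29, 1768 is in that span).
Oct 14, 1768 → Oct 14, 1769: 365 days.
Oct 14, 1769 → Oct 14, 1770: 365 days.
Oct 14, 1770 → Nov 14, 1770: 31 days (October has 31).
Nov 14, 1770 → Dec 14, 1770: 30 days (November has 30).
Dec 14, 1770 → Jan 14, 1771: 31 days (December has 31).
Jan 14, 1771 → Feb 14, 1771: 31 days (January has 31).
Feb 14, 1771 → Mar 14, 1771: 28 days (February has 28).
Mar 14, 1771 → Apr 14, 1771: 31 days (March has 31).
Apr 14, 1771 → May 14, 1771: 30 days (April has 30).
May 14, 1771 → Jun 14, 1771: 31 days (May has 31).
Jun 14, 1771 → Jul 14, 1771: 30 days (June has 30).
Jul 14, 1771 → Aug 14, 1771: 31 days (July has 31).
Aug 14, 1771 → Sep 9, 1771: 26 days.
Total: 3617 days.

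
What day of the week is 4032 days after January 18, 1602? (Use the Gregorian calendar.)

Friday

First find the weekday of Jan 18, 1602. Doomsday rule: the anchor day for the 1600s is Tuesday. For year 02: 2÷12 = 0 r 2, and 2÷4 = 0, so 0+2+0 = 2.
Tuesday + 2 ≡ Thursday — that's 1602's doomsday.
In January the doomsday date is Jan 3 (1602 is not a leap year).
Jan 18 is 15 days after Jan 3; 15 mod 7 = 1, so Thursday + 1 = Friday.
4032 mod 7 = 0, so 4032 days after a Friday is Friday + 0 = Friday.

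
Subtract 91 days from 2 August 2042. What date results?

−2 → Jul 31, 2042 (end of Jul, 31 days; 89 left).
−31 → Jun 30, 2042 (end of Jun, 30 days; 58 left).
−30 → May 31, 2042 (end of May, 31 days; 28 left).
−28 → May 3, 2042.

May 3, 2042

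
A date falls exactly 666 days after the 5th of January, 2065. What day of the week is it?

Jan 5, 2065 is a Monday.
666 mod 7 = 1, so 666 days after a Monday is Monday + 1 = Tuesday.

Tuesday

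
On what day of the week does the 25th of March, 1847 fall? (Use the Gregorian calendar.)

Doomsday rule: the anchor day for the 1800s is Friday. For year 47: 47÷12 = 3 r 11, and 11÷4 = 2, so 3+11+2 = 16.
Friday + 16 ≡ Sunday — that's 1847's doomsday.
In March the doomsday date is Mar 14.
Mar 25 is 11 days after Mar 14; 11 mod 7 = 4, so Sunday + 4 = Thursday.

Thursday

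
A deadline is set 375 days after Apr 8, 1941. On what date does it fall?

April 18, 1942

Apr has 30 days: +23 → May 1, 1941 (352 left).
May has 31 days: +31 → Jun 1, 1941 (321 left).
Jun has 30 days: +30 → Jul 1, 1941 (291 left).
Jul has 31 days: +31 → Aug 1, 1941 (260 left).
Aug has 31 days: +31 → Sep 1, 1941 (229 left).
Sep has 30 days: +30 → Oct 1, 1941 (199 left).
Oct has 31 days: +31 → Nov 1, 1941 (168 left).
Nov has 30 days: +30 → Dec 1, 1941 (138 left).
Dec has 31 days: +31 → Jan 1, 1942 (107 left).
Jan has 31 days: +31 → Feb 1, 1942 (76 left).
Feb has 28 days: +28 → Mar 1, 1942 (48 left).
Mar has 31 days: +31 → Apr 1, 1942 (17 left).
+17 → Apr 18, 1942.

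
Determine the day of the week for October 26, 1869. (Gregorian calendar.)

Tuesday

Doomsday rule: the anchor day for the 1800s is Friday. For year 69: 69÷12 = 5 r 9, and 9÷4 = 2, so 5+9+2 = 16.
Friday + 16 ≡ Sunday — that's 1869's doomsday.
In October the doomsday date is Oct 10.
Oct 26 is 16 days after Oct 10; 16 mod 7 = 2, so Sunday + 2 = Tuesday.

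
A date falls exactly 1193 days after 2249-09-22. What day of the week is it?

First find the weekday of Sep 22, 2249. Doomsday rule: the anchor day for the 2200s is Friday. For year 49: 49÷12 = 4 r 1, and 1÷4 = 0, so 4+1+0 = 5.
Friday + 5 ≡ Wednesday — that's 2249's doomsday.
In September the doomsday date is Sep 5.
Sep 22 is 17 days after Sep 5; 17 mod 7 = 3, so Wednesday + 3 = Saturday.
1193 mod 7 = 3, so 1193 days after a Saturday is Saturday + 3 = Tuesday.

Tuesday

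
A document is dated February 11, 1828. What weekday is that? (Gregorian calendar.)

Doomsday rule: the anchor day for the 1800s is Friday. For year 28: 28÷12 = 2 r 4, and 4÷4 = 1, so 2+4+1 = 7.
Friday + 7 ≡ Friday — that's 1828's doomsday.
In February the doomsday date is Feb 29 (1828 is a leap year (divisible by 4)).
Feb 11 is 18 days before Feb 29; 18 mod 7 = 4, so Friday − 4 = Monday.

Monday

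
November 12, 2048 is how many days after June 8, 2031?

6367

Jun 8, 2031 → Jun 8, 2032: 366 days (Feb 29, 2032 is in that span).
Jun 8, 2032 → Jun 8, 2033: 365 days.
Jun 8, 2033 → Jun 8, 2034: 365 days.
Jun 8, 2034 → Jun 8, 2035: 365 days.
Jun 8, 2035 → Jun 8, 2036: 366 days (Feb 29, 2036 is in that span).
Jun 8, 2036 → Jun 8, 2037: 365 days.
Jun 8, 2037 → Jun 8, 2038: 365 days.
Jun 8, 2038 → Jun 8, 2039: 365 days.
Jun 8, 2039 → Jun 8, 2040: 366 days (Feb 29, 2040 is in that span).
Jun 8, 2040 → Jun 8, 2041: 365 days.
Jun 8, 2041 → Jun 8, 2042: 365 days.
Jun 8, 2042 → Jun 8, 2043: 365 days.
Jun 8, 2043 → Jun 8, 2044: 366 days (Feb 29, 2044 is in that span).
Jun 8, 2044 → Jun 8, 2045: 365 days.
Jun 8, 2045 → Jun 8, 2046: 365 days.
Jun 8, 2046 → Jun 8, 2047: 365 days.
Jun 8, 2047 → Jun 8, 2048: 366 days (Feb 29, 2048 is in that span).
Jun 8, 2048 → Jul 8, 2048: 30 days (June has 30).
Jul 8, 2048 → Aug 8, 2048: 31 days (July has 31).
Aug 8, 2048 → Sep 8, 2048: 31 days (August has 31).
Sep 8, 2048 → Oct 8, 2048: 30 days (September has 30).
Oct 8, 2048 → Nov 8, 2048: 31 days (October has 31).
Nov 8, 2048 → Nov 12, 2048: 4 days.
Total: 6367 days.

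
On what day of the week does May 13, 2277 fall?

Sunday

Doomsday rule: the anchor day for the 2200s is Friday. For year 77: 77÷12 = 6 r 5, and 5÷4 = 1, so 6+5+1 = 12.
Friday + 12 ≡ Wednesday — that's 2277's doomsday.
In May the doomsday date is May 9.
May 13 is 4 days after May 9; 4 mod 7 = 4, so Wednesday + 4 = Sunday.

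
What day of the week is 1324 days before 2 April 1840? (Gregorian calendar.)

Apr 2, 1840 is a Thursday.
1324 mod 7 = 1, so 1324 days before a Thursday is Thursday − 1 = Wednesday.

Wednesday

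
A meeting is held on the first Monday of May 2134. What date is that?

May 1, 2134 is a Saturday.
The first Monday is therefore May 3 (2 days later).

May 3, 2134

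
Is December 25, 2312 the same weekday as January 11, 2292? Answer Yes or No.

No

From Jan 11, 2292 to Dec 25, 2312 is 7653 days.
7653 mod 7 = 2, so they are different weekdays.
(Jan 11, 2292 is a Monday; Dec 25, 2312 is a Wednesday.)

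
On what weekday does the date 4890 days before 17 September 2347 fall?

First find the weekday of Sep 17, 2347. Doomsday rule: the anchor day for the 2300s is Wednesday. For year 47: 47÷12 = 3 r 11, and 11÷4 = 2, so 3+11+2 = 16.
Wednesday + 16 ≡ Friday — that's 2347's doomsday.
In September the doomsday date is Sep 5.
Sep 17 is 12 days after Sep 5; 12 mod 7 = 5, so Friday + 5 = Wednesday.
4890 mod 7 = 4, so 4890 days before a Wednesday is Wednesday − 4 = Saturday.

Saturday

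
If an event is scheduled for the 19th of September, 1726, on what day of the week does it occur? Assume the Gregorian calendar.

Doomsday rule: the anchor day for the 1700s is Sunday. For year 26: 26÷12 = 2 r 2, and 2÷4 = 0, so 2+2+0 = 4.
Sunday + 4 ≡ Thursday — that's 1726's doomsday.
In September the doomsday date is Sep 5.
Sep 19 is 14 days after Sep 5; 14 mod 7 = 0, so Thursday + 0 = Thursday.

Thursday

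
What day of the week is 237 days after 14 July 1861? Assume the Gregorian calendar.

Saturday

Jul 14, 1861 is a Sunday.
237 mod 7 = 6, so 237 days after a Sunday is Sunday + 6 = Saturday.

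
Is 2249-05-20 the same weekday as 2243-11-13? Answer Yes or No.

From Nov 13, 2243 to May 20, 2249 is 2015 days.
2015 mod 7 = 6, so they are different weekdays.
(Nov 13, 2243 is a Monday; May 20, 2249 is a Sunday.)

No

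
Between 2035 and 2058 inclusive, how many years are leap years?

Multiples of 4 in [2035,2058]: 6.
Of those, multiples of 100: 0 (not leap unless ÷400).
Multiples of 400: 0.
Leap years = 6 − 0 + 0 = 6.

6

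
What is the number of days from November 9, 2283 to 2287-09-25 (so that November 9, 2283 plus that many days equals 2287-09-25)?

1416

Nov 9, 2283 → Nov 9, 2284: 366 days (Feb 29, 2284 is in that span).
Nov 9, 2284 → Nov 9, 2285: 365 days.
Nov 9, 2285 → Nov 9, 2286: 365 days.
Nov 9, 2286 → Dec 9, 2286: 30 days (November has 30).
Dec 9, 2286 → Jan 9, 2287: 31 days (December has 31).
Jan 9, 2287 → Feb 9, 2287: 31 days (January has 31).
Feb 9, 2287 → Mar 9, 2287: 28 days (February has 28).
Mar 9, 2287 → Apr 9, 2287: 31 days (March has 31).
Apr 9, 2287 → May 9, 2287: 30 days (April has 30).
May 9, 2287 → Jun 9, 2287: 31 days (May has 31).
Jun 9, 2287 → Jul 9, 2287: 30 days (June has 30).
Jul 9, 2287 → Aug 9, 2287: 31 days (July has 31).
Aug 9, 2287 → Sep 9, 2287: 31 days (August has 31).
Sep 9, 2287 → Sep 25, 2287: 16 days.
Total: 1416 days.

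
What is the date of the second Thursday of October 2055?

October 14, 2055

October 1, 2055 is a Friday.
The first Thursday is therefore October 7 (6 days later).
The second Thursday is 7 + 1×7 = October 14.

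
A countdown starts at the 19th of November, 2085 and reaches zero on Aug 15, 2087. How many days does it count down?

634

Nov 19, 2085 → Nov 19, 2086: 365 days.
Nov 19, 2086 → Dec 19, 2086: 30 days (November has 30).
Dec 19, 2086 → Jan 19, 2087: 31 days (December has 31).
Jan 19, 2087 → Feb 19, 2087: 31 days (January has 31).
Feb 19, 2087 → Mar 19, 2087: 28 days (February has 28).
Mar 19, 2087 → Apr 19, 2087: 31 days (March has 31).
Apr 19, 2087 → May 19, 2087: 30 days (April has 30).
May 19, 2087 → Jun 19, 2087: 31 days (May has 31).
Jun 19, 2087 → Jul 19, 2087: 30 days (June has 30).
Jul 19, 2087 → Aug 15, 2087: 27 days.
Total: 634 days.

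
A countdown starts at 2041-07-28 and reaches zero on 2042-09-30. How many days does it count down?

429

Jul 28, 2041 → Jul 28, 2042: 365 days.
Jul 28, 2042 → Aug 28, 2042: 31 days (July has 31).
Aug 28, 2042 → Sep 28, 2042: 31 days (August has 31).
Sep 28, 2042 → Sep 30, 2042: 2 days.
Total: 429 days.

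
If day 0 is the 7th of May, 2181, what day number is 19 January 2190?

3179

May 7, 2181 → May 7, 2182: 365 days.
May 7, 2182 → May 7, 2183: 365 days.
May 7, 2183 → May 7, 2184: 366 days (Feb 29, 2184 is in that span).
May 7, 2184 → May 7, 2185: 365 days.
May 7, 2185 → May 7, 2186: 365 days.
May 7, 2186 → May 7, 2187: 365 days.
May 7, 2187 → May 7, 2188: 366 days (Feb 29, 2188 is in that span).
May 7, 2188 → May 7, 2189: 365 days.
May 7, 2189 → Jun 7, 2189: 31 days (May has 31).
Jun 7, 2189 → Jul 7, 2189: 30 days (June has 30).
Jul 7, 2189 → Aug 7, 2189: 31 days (July has 31).
Aug 7, 2189 → Sep 7, 2189: 31 days (August has 31).
Sep 7, 2189 → Oct 7, 2189: 30 days (September has 30).
Oct 7, 2189 → Nov 7, 2189: 31 days (October has 31).
Nov 7, 2189 → Dec 7, 2189: 30 days (November has 30).
Dec 7, 2189 → Jan 7, 2190: 31 days (December has 31).
Jan 7, 2190 → Jan 19, 2190: 12 days.
Total: 3179 days.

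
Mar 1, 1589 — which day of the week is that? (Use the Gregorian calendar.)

Doomsday rule: the anchor day for the 1500s is Wednesday. For year 89: 89÷12 = 7 r 5, and 5÷4 = 1, so 7+5+1 = 13.
Wednesday + 13 ≡ Tuesday — that's 1589's doomsday.
In March the doomsday date is Mar 14.
Mar 1 is 13 days before Mar 14; 13 mod 7 = 6, so Tuesday − 6 = Wednesday.

Wednesday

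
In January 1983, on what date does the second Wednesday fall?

January 1, 1983 is a Saturday.
The first Wednesday is therefore January 5 (4 days later).
The second Wednesday is 5 + 1×7 = January 12.

January 12, 1983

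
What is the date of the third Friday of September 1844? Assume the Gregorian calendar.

September 1, 1844 is a Sunday.
The first Friday is therefore September 6 (5 days later).
The third Friday is 6 + 2×7 = September 20.

September 20, 1844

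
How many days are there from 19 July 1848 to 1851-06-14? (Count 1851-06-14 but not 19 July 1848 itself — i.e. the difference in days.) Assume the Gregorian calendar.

1060

Jul 19, 1848 → Jul 19, 1849: 365 days.
Jul 19, 1849 → Jul 19, 1850: 365 days.
Jul 19, 1850 → Aug 19, 1850: 31 days (July has 31).
Aug 19, 1850 → Sep 19, 1850: 31 days (August has 31).
Sep 19, 1850 → Oct 19, 1850: 30 days (September has 30).
Oct 19, 1850 → Nov 19, 1850: 31 days (October has 31).
Nov 19, 1850 → Dec 19, 1850: 30 days (November has 30).
Dec 19, 1850 → Jan 19, 1851: 31 days (December has 31).
Jan 19, 1851 → Feb 19, 1851: 31 days (January has 31).
Feb 19, 1851 → Mar 19, 1851: 28 days (February has 28).
Mar 19, 1851 → Apr 19, 1851: 31 days (March has 31).
Apr 19, 1851 → May 19, 1851: 30 days (April has 30).
May 19, 1851 → Jun 14, 1851: 26 days.
Total: 1060 days.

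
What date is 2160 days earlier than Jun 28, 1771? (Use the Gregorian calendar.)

July 29, 1765

−365 (one year) → Jun 28, 1770 (1795 left).
−365 (one year) → Jun 28, 1769 (1430 left).
−365 (one year) → Jun 28, 1768 (1065 left).
−366 (one year; includes Feb 29, 1768) → Jun 28, 1767 (699 left).
−365 (one year) → Jun 28, 1766 (334 left).
−28 → May 31, 1766 (end of May, 31 days; 306 left).
−31 → Apr 30, 1766 (end of Apr, 30 days; 275 left).
−30 → Mar 31, 1766 (end of Mar, 31 days; 245 left).
−31 → Feb 28, 1766 (end of Feb, 28 days; 214 left).
−28 → Jan 31, 1766 (end of Jan, 31 days; 186 left).
−31 → Dec 31, 1765 (end of Dec, 31 days; 155 left).
−31 → Nov 30, 1765 (end of Nov, 30 days; 124 left).
−30 → Oct 31, 1765 (end of Oct, 31 days; 94 left).
−31 → Sep 30, 1765 (end of Sep, 30 days; 63 left).
−30 → Aug 31, 1765 (end of Aug, 31 days; 33 left).
−31 → Jul 31, 1765 (end of Jul, 31 days; 2 left).
−2 → Jul 29, 1765.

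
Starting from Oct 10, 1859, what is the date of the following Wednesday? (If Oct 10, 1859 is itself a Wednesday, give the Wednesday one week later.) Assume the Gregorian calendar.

Oct 10, 1859 is a Monday.
From Monday to the next Wednesday is 2 days.
Oct 10, 1859 + 2 = Oct 12, 1859.

October 12, 1859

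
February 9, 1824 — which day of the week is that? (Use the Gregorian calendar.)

Monday

Doomsday rule: the anchor day for the 1800s is Friday. For year 24: 24÷12 = 2 r 0, and 0÷4 = 0, so 2+0+0 = 2.
Friday + 2 ≡ Sunday — that's 1824's doomsday.
In February the doomsday date is Feb 29 (1824 is a leap year (divisible by 4)).
Feb 9 is 20 days before Feb 29; 20 mod 7 = 6, so Sunday − 6 = Monday.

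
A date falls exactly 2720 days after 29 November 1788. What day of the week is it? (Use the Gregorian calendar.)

First find the weekday of Nov 29, 1788. Doomsday rule: the anchor day for the 1700s is Sunday. For year 88: 88÷12 = 7 r 4, and 4÷4 = 1, so 7+4+1 = 12.
Sunday + 12 ≡ Friday — that's 1788's doomsday.
In November the doomsday date is Nov 7.
Nov 29 is 22 days after Nov 7; 22 mod 7 = 1, so Friday + 1 = Saturday.
2720 mod 7 = 4, so 2720 days after a Saturday is Saturday + 4 = Wednesday.

Wednesday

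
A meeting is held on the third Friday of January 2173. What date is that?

January 15, 2173

January 1, 2173 is a Friday.
The first Friday is therefore January 1 (same day).
The third Friday is 1 + 2×7 = January 15.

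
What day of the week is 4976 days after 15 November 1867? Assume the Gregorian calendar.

Thursday

First find the weekday of Nov 15, 1867. Doomsday rule: the anchor day for the 1800s is Friday. For year 67: 67÷12 = 5 r 7, and 7÷4 = 1, so 5+7+1 = 13.
Friday + 13 ≡ Thursday — that's 1867's doomsday.
In November the doomsday date is Nov 7.
Nov 15 is 8 days after Nov 7; 8 mod 7 = 1, so Thursday + 1 = Friday.
4976 mod 7 = 6, so 4976 days after a Friday is Friday + 6 = Thursday.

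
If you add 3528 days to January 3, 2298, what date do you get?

September 2, 2307

+365 (one year) → Jan 3, 2299 (3163 left).
+365 (one year) → Jan 3, 2300 (2798 left).
+365 (one year) → Jan 3, 2301 (2433 left).
+365 (one year) → Jan 3, 2302 (2068 left).
+365 (one year) → Jan 3, 2303 (1703 left).
+365 (one year) → Jan 3, 2304 (1338 left).
+366 (one year; includes Feb 29, 2304) → Jan 3, 2305 (972 left).
+365 (one year) → Jan 3, 2306 (607 left).
+365 (one year) → Jan 3, 2307 (242 left).
Jan has 31 days: +29 → Feb 1, 2307 (213 left).
Feb has 28 days: +28 → Mar 1, 2307 (185 left).
Mar has 31 days: +31 → Apr 1, 2307 (154 left).
Apr has 30 days: +30 → May 1, 2307 (124 left).
May has 31 days: +31 → Jun 1, 2307 (93 left).
Jun has 30 days: +30 → Jul 1, 2307 (63 left).
Jul has 31 days: +31 → Aug 1, 2307 (32 left).
Aug has 31 days: +31 → Sep 1, 2307 (1 left).
+1 → Sep 2, 2307.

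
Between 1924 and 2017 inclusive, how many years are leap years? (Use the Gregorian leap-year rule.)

Multiples of 4 in [1924,2017]: 24.
Of those, multiples of 100: 1 (not leap unless ÷400).
Multiples of 400: 1.
Leap years = 24 − 1 + 1 = 24.

24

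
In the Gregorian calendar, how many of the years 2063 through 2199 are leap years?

Multiples of 4 in [2063,2199]: 34.
Of those, multiples of 100: 1 (not leap unless ÷400).
Multiples of 400: 0.
Leap years = 34 − 1 + 0 = 33.

33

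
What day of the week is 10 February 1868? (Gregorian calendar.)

Monday

Doomsday rule: the anchor day for the 1800s is Friday. For year 68: 68÷12 = 5 r 8, and 8÷4 = 2, so 5+8+2 = 15.
Friday + 15 ≡ Saturday — that's 1868's doomsday.
In February the doomsday date is Feb 29 (1868 is a leap year (divisible by 4)).
Feb 10 is 19 days before Feb 29; 19 mod 7 = 5, so Saturday − 5 = Monday.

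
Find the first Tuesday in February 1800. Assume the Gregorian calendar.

February 4, 1800

February 1, 1800 is a Saturday.
The first Tuesday is therefore February 4 (3 days later).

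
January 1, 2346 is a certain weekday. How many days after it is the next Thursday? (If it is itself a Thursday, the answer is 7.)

2

Jan 1, 2346 is a Tuesday.
From Tuesday to the next Thursday is 2 days.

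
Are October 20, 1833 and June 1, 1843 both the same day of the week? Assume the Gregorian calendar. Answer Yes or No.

No

From Oct 20, 1833 to Jun 1, 1843 is 3511 days.
3511 mod 7 = 4, so they are different weekdays.
(Oct 20, 1833 is a Sunday; Jun 1, 1843 is a Thursday.)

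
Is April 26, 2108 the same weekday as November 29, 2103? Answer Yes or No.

From Nov 29, 2103 to Apr 26, 2108 is 1610 days.
1610 mod 7 = 0, so they are the same weekday.
(Nov 29, 2103 is a Thursday; Apr 26, 2108 is a Thursday.)

Yes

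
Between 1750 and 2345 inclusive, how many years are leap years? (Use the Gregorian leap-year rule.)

Multiples of 4 in [1750,2345]: 149.
Of those, multiples of 100: 6 (not leap unless ÷400).
Multiples of 400: 1.
Leap years = 149 − 6 + 1 = 144.

144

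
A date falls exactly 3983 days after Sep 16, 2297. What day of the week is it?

First find the weekday of Sep 16, 2297. Doomsday rule: the anchor day for the 2200s is Friday. For year 97: 97÷12 = 8 r 1, and 1÷4 = 0, so 8+1+0 = 9.
Friday + 9 ≡ Sunday — that's 2297's doomsday.
In September the doomsday date is Sep 5.
Sep 16 is 11 days after Sep 5; 11 mod 7 = 4, so Sunday + 4 = Thursday.
3983 mod 7 = 0, so 3983 days after a Thursday is Thursday + 0 = Thursday.

Thursday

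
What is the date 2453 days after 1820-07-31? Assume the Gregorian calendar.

April 19, 1827

+365 (one year) → Jul 31, 1821 (2088 left).
+365 (one year) → Jul 31, 1822 (1723 left).
+365 (one year) → Jul 31, 1823 (1358 left).
+366 (one year; includes Feb 29, 1824) → Jul 31, 1824 (992 left).
+365 (one year) → Jul 31, 1825 (627 left).
+365 (one year) → Jul 31, 1826 (262 left).
Jul has 31 days: +1 → Aug 1, 1826 (261 left).
Aug has 31 days: +31 → Sep 1, 1826 (230 left).
Sep has 30 days: +30 → Oct 1, 1826 (200 left).
Oct has 31 days: +31 → Nov 1, 1826 (169 left).
Nov has 30 days: +30 → Dec 1, 1826 (139 left).
Dec has 31 days: +31 → Jan 1, 1827 (108 left).
Jan has 31 days: +31 → Feb 1, 1827 (77 left).
Feb has 28 days: +28 → Mar 1, 1827 (49 left).
Mar has 31 days: +31 → Apr 1, 1827 (18 left).
+18 → Apr 19, 1827.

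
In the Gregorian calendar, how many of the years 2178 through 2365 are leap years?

45

Multiples of 4 in [2178,2365]: 47.
Of those, multiples of 100: 2 (not leap unless ÷400).
Multiples of 400: 0.
Leap years = 47 − 2 + 0 = 45.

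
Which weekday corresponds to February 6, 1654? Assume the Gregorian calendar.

Doomsday rule: the anchor day for the 1600s is Tuesday. For year 54: 54÷12 = 4 r 6, and 6÷4 = 1, so 4+6+1 = 11.
Tuesday + 11 ≡ Saturday — that's 1654's doomsday.
In February the doomsday date is Feb 28 (1654 is not a leap year).
Feb 6 is 22 days before Feb 28; 22 mod 7 = 1, so Saturday − 1 = Friday.

Friday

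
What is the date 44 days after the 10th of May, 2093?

June 23, 2093

May has 31 days: +22 → Jun 1, 2093 (22 left).
+22 → Jun 23, 2093.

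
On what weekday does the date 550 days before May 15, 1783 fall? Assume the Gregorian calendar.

May 15, 1783 is a Thursday.
550 mod 7 = 4, so 550 days before a Thursday is Thursday − 4 = Sunday.

Sunday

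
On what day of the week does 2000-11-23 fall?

January 1, 2000 is a Saturday.
Jan 1, 2000 → Feb 1, 2000: 31 days (January has 31).
Feb 1, 2000 → Mar 1, 2000: 29 days (February has 29).
Mar 1, 2000 → Apr 1, 2000: 31 days (March has 31).
Apr 1, 2000 → May 1, 2000: 30 days (April has 30).
May 1, 2000 → Jun 1, 2000: 31 days (May has 31).
Jun 1, 2000 → Jul 1, 2000: 30 days (June has 30).
Jul 1, 2000 → Aug 1, 2000: 31 days (July has 31).
Aug 1, 2000 → Sep 1, 2000: 31 days (August has 31).
Sep 1, 2000 → Oct 1, 2000: 30 days (September has 30).
Oct 1, 2000 → Nov 1, 2000: 31 days (October has 31).
Nov 1, 2000 → Nov 23, 2000: 22 days.
Total: 327 days.
327 mod 7 = 5, so Saturday + 5 = Thursday.

Thursday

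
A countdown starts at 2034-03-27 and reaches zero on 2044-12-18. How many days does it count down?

3919

Mar 27, 2034 → Mar 27, 2035: 365 days.
Mar 27, 2035 → Mar 27, 2036: 366 days (Feb 29, 2036 is in that span).
Mar 27, 2036 → Mar 27, 2037: 365 days.
Mar 27, 2037 → Mar 27, 2038: 365 days.
Mar 27, 2038 → Mar 27, 2039: 365 days.
Mar 27, 2039 → Mar 27, 2040: 366 days (Feb 29, 2040 is in that span).
Mar 27, 2040 → Mar 27, 2041: 365 days.
Mar 27, 2041 → Mar 27, 2042: 365 days.
Mar 27, 2042 → Mar 27, 2043: 365 days.
Mar 27, 2043 → Mar 27, 2044: 366 days (Feb 29, 2044 is in that span).
Mar 27, 2044 → Apr 27, 2044: 31 days (March has 31).
Apr 27, 2044 → May 27, 2044: 30 days (April has 30).
May 27, 2044 → Jun 27, 2044: 31 days (May has 31).
Jun 27, 2044 → Jul 27, 2044: 30 days (June has 30).
Jul 27, 2044 → Aug 27, 2044: 31 days (July has 31).
Aug 27, 2044 → Sep 27, 2044: 31 days (August has 31).
Sep 27, 2044 → Oct 27, 2044: 30 days (September has 30).
Oct 27, 2044 → Nov 27, 2044: 31 days (October has 31).
Nov 27, 2044 → Dec 18, 2044: 21 days.
Total: 3919 days.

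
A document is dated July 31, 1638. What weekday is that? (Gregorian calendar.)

Saturday

Doomsday rule: the anchor day for the 1600s is Tuesday. For year 38: 38÷12 = 3 r 2, and 2÷4 = 0, so 3+2+0 = 5.
Tuesday + 5 ≡ Sunday — that's 1638's doomsday.
In July the doomsday date is Jul 11.
Jul 31 is 20 days after Jul 11; 20 mod 7 = 6, so Sunday + 6 = Saturday.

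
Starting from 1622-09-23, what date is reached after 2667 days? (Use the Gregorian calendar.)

January 11, 1630

+365 (one year) → Sep 23, 1623 (2302 left).
+366 (one year; includes Feb 29, 1624) → Sep 23, 1624 (1936 left).
+365 (one year) → Sep 23, 1625 (1571 left).
+365 (one year) → Sep 23, 1626 (1206 left).
+365 (one year) → Sep 23, 1627 (841 left).
+366 (one year; includes Feb 29, 1628) → Sep 23, 1628 (475 left).
+365 (one year) → Sep 23, 1629 (110 left).
Sep has 30 days: +8 → Oct 1, 1629 (102 left).
Oct has 31 days: +31 → Nov 1, 1629 (71 left).
Nov has 30 days: +30 → Dec 1, 1629 (41 left).
Dec has 31 days: +31 → Jan 1, 1630 (10 left).
+10 → Jan 11, 1630.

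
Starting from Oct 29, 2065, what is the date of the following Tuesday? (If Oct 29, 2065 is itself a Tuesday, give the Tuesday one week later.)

Oct 29, 2065 is a Thursday.
From Thursday to the next Tuesday is 5 days.
Oct 29, 2065 + 5 = Nov 3, 2065.

November 3, 2065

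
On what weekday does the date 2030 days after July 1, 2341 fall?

Tuesday

First find the weekday of Jul 1, 2341. Doomsday rule: the anchor day for the 2300s is Wednesday. For year 41: 41÷12 = 3 r 5, and 5÷4 = 1, so 3+5+1 = 9.
Wednesday + 9 ≡ Friday — that's 2341's doomsday.
In July the doomsday date is Jul 11.
Jul 1 is 10 days before Jul 11; 10 mod 7 = 3, so Friday − 3 = Tuesday.
2030 mod 7 = 0, so 2030 days after a Tuesday is Tuesday + 0 = Tuesday.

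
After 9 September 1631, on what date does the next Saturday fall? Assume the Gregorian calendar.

Sep 9, 1631 is a Tuesday.
From Tuesday to the next Saturday is 4 days.
Sep 9, 1631 + 4 = Sep 13, 1631.

September 13, 1631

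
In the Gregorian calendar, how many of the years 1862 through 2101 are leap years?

Multiples of 4 in [1862,2101]: 60.
Of those, multiples of 100: 3 (not leap unless ÷400).
Multiples of 400: 1.
Leap years = 60 − 3 + 1 = 58.

58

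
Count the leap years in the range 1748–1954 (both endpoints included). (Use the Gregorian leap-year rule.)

Multiples of 4 in [1748,1954]: 52.
Of those, multiples of 100: 2 (not leap unless ÷400).
Multiples of 400: 0.
Leap years = 52 − 2 + 0 = 50.

50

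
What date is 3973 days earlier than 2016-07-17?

August 31, 2005

−366 (one year; includes Feb 29, 2016) → Jul 17, 2015 (3607 left).
−365 (one year) → Jul 17, 2014 (3242 left).
−365 (one year) → Jul 17, 2013 (2877 left).
−365 (one year) → Jul 17, 2012 (2512 left).
−366 (one year; includes Feb 29, 2012) → Jul 17, 2011 (2146 left).
−365 (one year) → Jul 17, 2010 (1781 left).
−365 (one year) → Jul 17, 2009 (1416 left).
−365 (one year) → Jul 17, 2008 (1051 left).
−366 (one year; includes Feb 29, 2008) → Jul 17, 2007 (685 left).
−365 (one year) → Jul 17, 2006 (320 left).
−17 → Jun 30, 2006 (end of Jun, 30 days; 303 left).
−30 → May 31, 2006 (end of May, 31 days; 273 left).
−31 → Apr 30, 2006 (end of Apr, 30 days; 242 left).
−30 → Mar 31, 2006 (end of Mar, 31 days; 212 left).
−31 → Feb 28, 2006 (end of Feb, 28 days; 181 left).
−28 → Jan 31, 2006 (end of Jan, 31 days; 153 left).
−31 → Dec 31, 2005 (end of Dec, 31 days; 122 left).
−31 → Nov 30, 2005 (end of Nov, 30 days; 91 left).
−30 → Oct 31, 2005 (end of Oct, 31 days; 61 left).
−31 → Sep 30, 2005 (end of Sep, 30 days; 30 left).
−30 → Aug 31, 2005 (end of Aug, 31 days; 0 left).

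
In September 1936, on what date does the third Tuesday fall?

September 15, 1936

September 1, 1936 is a Tuesday.
The first Tuesday is therefore September 1 (same day).
The third Tuesday is 1 + 2×7 = September 15.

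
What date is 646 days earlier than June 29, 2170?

−365 (one year) → Jun 29, 2169 (281 left).
−29 → May 31, 2169 (end of May, 31 days; 252 left).
−31 → Apr 30, 2169 (end of Apr, 30 days; 221 left).
−30 → Mar 31, 2169 (end of Mar, 31 days; 191 left).
−31 → Feb 28, 2169 (end of Feb, 28 days; 160 left).
−28 → Jan 31, 2169 (end of Jan, 31 days; 132 left).
−31 → Dec 31, 2168 (end of Dec, 31 days; 101 left).
−31 → Nov 30, 2168 (end of Nov, 30 days; 70 left).
−30 → Oct 31, 2168 (end of Oct, 31 days; 40 left).
−31 → Sep 30, 2168 (end of Sep, 30 days; 9 left).
−9 → Sep 21, 2168.

September 21, 2168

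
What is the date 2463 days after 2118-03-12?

+365 (one year) → Mar 12, 2119 (2098 left).
+366 (one year; includes Feb 29, 2120) → Mar 12, 2120 (1732 left).
+365 (one year) → Mar 12, 2121 (1367 left).
+365 (one year) → Mar 12, 2122 (1002 left).
+365 (one year) → Mar 12, 2123 (637 left).
+366 (one year; includes Feb 29, 2124) → Mar 12, 2124 (271 left).
Mar has 31 days: +20 → Apr 1, 2124 (251 left).
Apr has 30 days: +30 → May 1, 2124 (221 left).
May has 31 days: +31 → Jun 1, 2124 (190 left).
Jun has 30 days: +30 → Jul 1, 2124 (160 left).
Jul has 31 days: +31 → Aug 1, 2124 (129 left).
Aug has 31 days: +31 → Sep 1, 2124 (98 left).
Sep has 30 days: +30 → Oct 1, 2124 (68 left).
Oct has 31 days: +31 → Nov 1, 2124 (37 left).
Nov has 30 days: +30 → Dec 1, 2124 (7 left).
+7 → Dec 8, 2124.

December 8, 2124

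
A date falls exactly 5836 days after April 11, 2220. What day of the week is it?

Apr 11, 2220 is a Tuesday.
5836 mod 7 = 5, so 5836 days after a Tuesday is Tuesday + 5 = Sunday.

Sunday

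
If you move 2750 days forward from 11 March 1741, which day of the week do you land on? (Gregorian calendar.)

Friday

Mar 11, 1741 is a Saturday.
2750 mod 7 = 6, so 2750 days after a Saturday is Saturday + 6 = Friday.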